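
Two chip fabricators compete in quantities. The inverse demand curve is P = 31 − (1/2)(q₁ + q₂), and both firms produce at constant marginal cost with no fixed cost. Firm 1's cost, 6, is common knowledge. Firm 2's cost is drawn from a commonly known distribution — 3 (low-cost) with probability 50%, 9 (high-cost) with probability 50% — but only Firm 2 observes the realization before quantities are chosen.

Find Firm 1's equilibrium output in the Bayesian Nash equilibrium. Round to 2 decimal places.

16.67

Type-c best response for Firm 2: q₂(c) = (31 − c) − q₁/2.
Firm 1 maximizes expected profit; its first-order condition is 31 − q₁ − (1/2)E[q₂] − 6 = 0.
Substituting E[q₂] and solving: E[c₂] = 6, so q₁ = (31 − 2·6 + 6)/(3/2) = 16.6667.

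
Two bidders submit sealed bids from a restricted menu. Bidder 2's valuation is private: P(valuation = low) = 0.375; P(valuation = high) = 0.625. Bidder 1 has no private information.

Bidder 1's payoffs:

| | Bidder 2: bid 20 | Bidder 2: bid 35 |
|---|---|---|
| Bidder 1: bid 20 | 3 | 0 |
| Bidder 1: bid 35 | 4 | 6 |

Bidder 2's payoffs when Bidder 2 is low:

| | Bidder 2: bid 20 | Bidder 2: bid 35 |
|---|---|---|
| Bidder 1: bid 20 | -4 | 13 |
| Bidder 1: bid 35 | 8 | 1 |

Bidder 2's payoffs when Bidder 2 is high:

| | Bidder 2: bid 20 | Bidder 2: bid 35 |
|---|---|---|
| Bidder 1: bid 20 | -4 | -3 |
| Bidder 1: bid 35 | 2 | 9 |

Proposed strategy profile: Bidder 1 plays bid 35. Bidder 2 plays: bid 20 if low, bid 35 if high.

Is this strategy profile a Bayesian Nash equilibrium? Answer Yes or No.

Yes

Bidder 1 plays bid 35: E[bid 35] = 0.375·(4) + 0.625·(6) = 5.25; E[bid 20] = 1.125. Best-responding. ✓
Bidder 2 (valuation low), facing bid 35: bid 20 gives 8, bid 35 gives 1. Proposed bid 20 is best. ✓
Bidder 2 (valuation high), facing bid 35: bid 20 gives 2, bid 35 gives 9. Proposed bid 35 is best. ✓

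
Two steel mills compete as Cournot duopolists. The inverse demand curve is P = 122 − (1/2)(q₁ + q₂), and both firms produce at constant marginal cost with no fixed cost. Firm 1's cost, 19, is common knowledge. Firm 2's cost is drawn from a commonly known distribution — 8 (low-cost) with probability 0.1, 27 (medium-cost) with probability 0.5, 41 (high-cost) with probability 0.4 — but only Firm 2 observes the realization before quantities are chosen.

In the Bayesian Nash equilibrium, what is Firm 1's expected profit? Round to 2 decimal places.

Type-c best response for Firm 2: q₂(c) = (122 − c) − q₁/2.
Firm 1 maximizes expected profit; its first-order condition is 122 − q₁ − (1/2)E[q₂] − 19 = 0.
Substituting E[q₂] and solving: E[c₂] = 30.7, so q₁ = (122 − 2·19 + 30.7)/(3/2) = 76.4667.
E[P] = 122 − (1/2)·(q₁ + E[q₂]) = 57.2333; Firm 1's expected profit = (E[P] − 19)·q₁ = (57.2333 − 19)·76.4667 = 2923.58.

2923.58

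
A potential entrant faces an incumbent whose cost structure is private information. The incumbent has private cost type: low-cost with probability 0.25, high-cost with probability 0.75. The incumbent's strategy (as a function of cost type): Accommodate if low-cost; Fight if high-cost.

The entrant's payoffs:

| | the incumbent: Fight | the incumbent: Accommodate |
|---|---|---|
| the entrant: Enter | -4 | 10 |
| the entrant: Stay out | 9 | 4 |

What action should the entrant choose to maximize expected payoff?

Stay out

E[Enter] = 0.25·(10) + 0.75·(-4) = -0.5
E[Stay out] = 0.25·(4) + 0.75·(9) = 7.75
Best response: Stay out (7.75 is the largest).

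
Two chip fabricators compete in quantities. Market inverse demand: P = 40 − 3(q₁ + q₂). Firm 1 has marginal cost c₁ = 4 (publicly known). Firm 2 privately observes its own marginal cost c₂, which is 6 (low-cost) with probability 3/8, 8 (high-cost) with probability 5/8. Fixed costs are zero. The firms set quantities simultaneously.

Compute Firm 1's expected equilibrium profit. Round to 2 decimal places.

Type-c best response for Firm 2: q₂(c) = (40 − c)/6 − q₁/2.
Firm 1 maximizes expected profit; its first-order condition is 40 − 6q₁ − 3E[q₂] − 4 = 0.
Substituting E[q₂] and solving: E[c₂] = 7.25, so q₁ = (40 − 2·4 + 7.25)/9 = 4.36111.
E[P] = 40 − 3·(q₁ + E[q₂]) = 17.0833; Firm 1's expected profit = (E[P] − 4)·q₁ = (17.0833 − 4)·4.36111 = 57.0579.

57.06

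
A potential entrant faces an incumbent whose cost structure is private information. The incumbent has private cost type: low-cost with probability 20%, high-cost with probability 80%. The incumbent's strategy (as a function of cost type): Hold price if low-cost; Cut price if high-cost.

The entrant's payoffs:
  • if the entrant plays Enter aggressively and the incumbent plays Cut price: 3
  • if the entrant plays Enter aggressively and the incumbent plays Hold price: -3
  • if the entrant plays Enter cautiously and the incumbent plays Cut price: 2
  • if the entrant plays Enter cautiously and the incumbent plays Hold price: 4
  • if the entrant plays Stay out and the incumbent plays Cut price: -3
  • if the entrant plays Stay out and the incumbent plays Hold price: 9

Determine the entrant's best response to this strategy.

Enter cautiously

Compute the entrant's expected payoff for each action, taking the expectation over the incumbent's type.
E[Enter aggressively] = 0.2·(-3) + 0.8·(3) = 1.8
E[Enter cautiously] = 0.2·(4) + 0.8·(2) = 2.4
E[Stay out] = 0.2·(9) + 0.8·(-3) = -0.6
Best response: Enter cautiously (2.4 is the largest).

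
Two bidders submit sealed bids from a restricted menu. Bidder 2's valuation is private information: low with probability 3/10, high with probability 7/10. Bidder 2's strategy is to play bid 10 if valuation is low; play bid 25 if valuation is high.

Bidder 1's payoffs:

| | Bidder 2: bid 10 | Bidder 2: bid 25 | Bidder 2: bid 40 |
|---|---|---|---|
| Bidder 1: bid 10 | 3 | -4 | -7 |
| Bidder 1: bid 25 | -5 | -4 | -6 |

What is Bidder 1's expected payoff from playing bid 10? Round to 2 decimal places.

Take the expectation over Bidder 2's valuation, weighting each type's action by its prior probability.
E[bid 10] = 3/10·3 + 7/10·(-4) = 9/10 + (-14/5) = -19/10

-1.90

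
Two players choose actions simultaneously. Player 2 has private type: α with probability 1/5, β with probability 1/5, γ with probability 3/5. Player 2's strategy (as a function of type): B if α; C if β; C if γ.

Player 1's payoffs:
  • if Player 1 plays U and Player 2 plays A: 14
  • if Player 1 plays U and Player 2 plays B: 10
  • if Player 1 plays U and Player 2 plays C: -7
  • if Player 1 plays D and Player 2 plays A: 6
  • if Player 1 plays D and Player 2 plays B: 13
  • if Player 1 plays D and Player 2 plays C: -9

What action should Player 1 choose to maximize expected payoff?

U

E[U] = 1/5·(10) + 1/5·(-7) + 3/5·(-7) = -18/5
E[D] = 1/5·(13) + 1/5·(-9) + 3/5·(-9) = -23/5
Best response: U (-18/5 is the largest).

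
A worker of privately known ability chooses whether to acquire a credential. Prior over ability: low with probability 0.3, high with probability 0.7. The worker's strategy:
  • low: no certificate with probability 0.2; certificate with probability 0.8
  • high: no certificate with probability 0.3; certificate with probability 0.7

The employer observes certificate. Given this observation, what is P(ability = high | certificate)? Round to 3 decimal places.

Apply Bayes' rule using the sender's strategy as the likelihood.
P(certificate) = 0.3·0.8 + 0.7·0.7 = 0.73
P(high | certificate) = (0.7·0.7) / 0.73 = 0.49 / 0.73 = 0.671233

0.671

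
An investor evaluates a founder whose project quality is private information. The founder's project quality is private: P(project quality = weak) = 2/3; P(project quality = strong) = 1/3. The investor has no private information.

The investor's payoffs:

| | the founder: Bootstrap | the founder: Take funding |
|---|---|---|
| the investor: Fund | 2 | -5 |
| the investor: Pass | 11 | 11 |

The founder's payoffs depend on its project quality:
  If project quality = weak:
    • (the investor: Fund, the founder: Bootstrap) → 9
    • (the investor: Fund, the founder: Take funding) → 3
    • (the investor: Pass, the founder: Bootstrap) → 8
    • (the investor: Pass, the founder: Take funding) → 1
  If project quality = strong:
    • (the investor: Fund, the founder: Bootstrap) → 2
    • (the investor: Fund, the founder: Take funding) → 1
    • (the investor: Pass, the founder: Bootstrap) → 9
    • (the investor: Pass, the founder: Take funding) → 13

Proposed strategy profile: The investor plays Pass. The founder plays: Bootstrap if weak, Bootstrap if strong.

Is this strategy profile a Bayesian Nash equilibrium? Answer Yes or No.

A profile is a BNE iff every type of every player is best-responding given beliefs about the other side.
The investor plays Pass: E[Pass] = 2/3·(11) + 1/3·(11) = 11; E[Fund] = 2. Best-responding. ✓
The founder (project quality weak), facing Pass: Bootstrap gives 8, Take funding gives 1. Proposed Bootstrap is best. ✓
The founder (project quality strong), facing Pass: Bootstrap gives 9, Take funding gives 13. Proposed Bootstrap is not best — profitable deviation exists. ✗

No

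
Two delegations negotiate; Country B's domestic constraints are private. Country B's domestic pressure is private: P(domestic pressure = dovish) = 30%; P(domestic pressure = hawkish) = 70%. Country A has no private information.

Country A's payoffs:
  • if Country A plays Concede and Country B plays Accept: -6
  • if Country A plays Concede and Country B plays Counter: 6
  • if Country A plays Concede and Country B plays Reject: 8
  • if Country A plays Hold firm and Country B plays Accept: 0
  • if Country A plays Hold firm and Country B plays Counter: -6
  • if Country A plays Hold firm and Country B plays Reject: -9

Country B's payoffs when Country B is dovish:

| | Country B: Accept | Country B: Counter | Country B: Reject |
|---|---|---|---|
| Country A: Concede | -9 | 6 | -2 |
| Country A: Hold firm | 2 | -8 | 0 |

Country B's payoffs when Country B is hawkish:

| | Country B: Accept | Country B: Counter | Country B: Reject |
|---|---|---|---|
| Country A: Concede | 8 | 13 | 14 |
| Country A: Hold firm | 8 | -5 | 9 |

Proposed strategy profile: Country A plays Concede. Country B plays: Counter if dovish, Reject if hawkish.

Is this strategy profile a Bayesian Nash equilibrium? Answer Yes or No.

Country A plays Concede: E[Concede] = 0.3·(6) + 0.7·(8) = 7.4; E[Hold firm] = -8.1. Best-responding. ✓
Country B (domestic pressure dovish), facing Concede: Accept gives -9, Counter gives 6, Reject gives -2. Proposed Counter is best. ✓
Country B (domestic pressure hawkish), facing Concede: Accept gives 8, Counter gives 13, Reject gives 14. Proposed Reject is best. ✓

Yes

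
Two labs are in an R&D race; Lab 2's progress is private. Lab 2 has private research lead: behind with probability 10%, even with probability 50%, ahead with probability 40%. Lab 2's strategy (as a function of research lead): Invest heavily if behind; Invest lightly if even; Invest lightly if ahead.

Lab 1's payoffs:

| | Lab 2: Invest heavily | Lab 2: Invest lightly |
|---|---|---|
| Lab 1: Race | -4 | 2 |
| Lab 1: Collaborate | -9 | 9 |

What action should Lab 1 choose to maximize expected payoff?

Collaborate

E[Race] = 0.1·(-4) + 0.5·(2) + 0.4·(2) = 1.4
E[Collaborate] = 0.1·(-9) + 0.5·(9) + 0.4·(9) = 7.2
Best response: Collaborate (7.2 is the largest).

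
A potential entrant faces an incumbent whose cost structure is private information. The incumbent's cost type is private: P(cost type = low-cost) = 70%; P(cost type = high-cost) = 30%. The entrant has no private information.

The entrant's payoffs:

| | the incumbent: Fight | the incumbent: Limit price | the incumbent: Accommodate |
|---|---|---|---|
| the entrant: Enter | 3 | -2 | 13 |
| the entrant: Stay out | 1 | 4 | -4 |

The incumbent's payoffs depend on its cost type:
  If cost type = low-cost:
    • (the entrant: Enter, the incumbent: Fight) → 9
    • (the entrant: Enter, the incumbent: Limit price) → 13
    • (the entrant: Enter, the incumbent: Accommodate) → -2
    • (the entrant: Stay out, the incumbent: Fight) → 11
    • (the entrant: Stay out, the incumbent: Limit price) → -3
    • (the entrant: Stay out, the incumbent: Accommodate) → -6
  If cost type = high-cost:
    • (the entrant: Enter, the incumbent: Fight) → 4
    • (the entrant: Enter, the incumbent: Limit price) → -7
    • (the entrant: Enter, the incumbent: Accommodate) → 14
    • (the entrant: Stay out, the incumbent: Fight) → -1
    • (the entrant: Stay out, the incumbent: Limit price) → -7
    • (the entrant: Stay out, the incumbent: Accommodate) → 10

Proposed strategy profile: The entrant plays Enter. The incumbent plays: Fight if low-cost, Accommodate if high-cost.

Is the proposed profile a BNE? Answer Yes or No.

No

A profile is a BNE iff every type of every player is best-responding given beliefs about the other side.
The entrant plays Enter: E[Enter] = 0.7·(3) + 0.3·(13) = 6; E[Stay out] = -0.5. Best-responding. ✓
The incumbent (cost type low-cost), facing Enter: Fight gives 9, Limit price gives 13, Accommodate gives -2. Proposed Fight is not best — profitable deviation exists. ✗
The incumbent (cost type high-cost), facing Enter: Fight gives 4, Limit price gives -7, Accommodate gives 14. Proposed Accommodate is best. ✓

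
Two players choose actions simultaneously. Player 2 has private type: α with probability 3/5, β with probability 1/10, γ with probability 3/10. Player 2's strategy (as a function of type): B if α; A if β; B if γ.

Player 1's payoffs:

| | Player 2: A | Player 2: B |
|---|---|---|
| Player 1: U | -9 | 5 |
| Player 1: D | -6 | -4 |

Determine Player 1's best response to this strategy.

E[U] = 3/5·(5) + 1/10·(-9) + 3/10·(5) = 18/5
E[D] = 3/5·(-4) + 1/10·(-6) + 3/10·(-4) = -21/5
Best response: U (18/5 is the largest).

U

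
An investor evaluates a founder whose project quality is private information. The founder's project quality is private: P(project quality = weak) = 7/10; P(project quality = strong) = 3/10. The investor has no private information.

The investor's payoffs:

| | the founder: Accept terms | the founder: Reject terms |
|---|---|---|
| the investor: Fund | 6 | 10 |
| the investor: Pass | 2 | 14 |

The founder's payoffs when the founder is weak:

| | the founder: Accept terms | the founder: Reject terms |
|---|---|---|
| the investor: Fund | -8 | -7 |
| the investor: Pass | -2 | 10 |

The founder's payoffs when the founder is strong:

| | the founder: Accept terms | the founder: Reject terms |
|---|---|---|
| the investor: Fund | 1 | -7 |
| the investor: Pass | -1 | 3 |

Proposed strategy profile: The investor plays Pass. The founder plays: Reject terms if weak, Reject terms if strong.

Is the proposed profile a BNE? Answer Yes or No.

A profile is a BNE iff every type of every player is best-responding given beliefs about the other side.
The investor plays Pass: E[Pass] = 7/10·(14) + 3/10·(14) = 14; E[Fund] = 10. Best-responding. ✓
The founder (project quality weak), facing Pass: Accept terms gives -2, Reject terms gives 10. Proposed Reject terms is best. ✓
The founder (project quality strong), facing Pass: Accept terms gives -1, Reject terms gives 3. Proposed Reject terms is best. ✓

Yes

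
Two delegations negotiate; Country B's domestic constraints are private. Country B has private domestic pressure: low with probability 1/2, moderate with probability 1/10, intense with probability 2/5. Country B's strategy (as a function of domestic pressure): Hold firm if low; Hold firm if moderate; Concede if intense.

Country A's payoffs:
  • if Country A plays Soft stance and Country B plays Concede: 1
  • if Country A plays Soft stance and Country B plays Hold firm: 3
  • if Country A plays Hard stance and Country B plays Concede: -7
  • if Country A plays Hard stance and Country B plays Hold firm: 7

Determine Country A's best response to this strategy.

Soft stance

E[Soft stance] = 1/2·(3) + 1/10·(3) + 2/5·(1) = 11/5
E[Hard stance] = 1/2·(7) + 1/10·(7) + 2/5·(-7) = 7/5
Best response: Soft stance (11/5 is the largest).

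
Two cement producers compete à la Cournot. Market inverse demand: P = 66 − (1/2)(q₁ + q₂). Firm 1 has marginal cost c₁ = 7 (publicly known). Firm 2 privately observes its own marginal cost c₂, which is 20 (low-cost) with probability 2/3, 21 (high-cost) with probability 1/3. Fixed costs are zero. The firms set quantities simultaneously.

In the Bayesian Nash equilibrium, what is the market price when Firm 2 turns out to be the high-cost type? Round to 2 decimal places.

31.44

Type-c best response for Firm 2: q₂(c) = (66 − c) − q₁/2.
Firm 1 maximizes expected profit; its first-order condition is 66 − q₁ − (1/2)E[q₂] − 7 = 0.
Substituting E[q₂] and solving: E[c₂] = 20.3333, so q₁ = (66 − 2·7 + 20.3333)/(3/2) = 48.2222.
q₂(high-cost) = 20.8889, so P = 66 − (1/2)·(48.2222 + 20.8889) = 31.4444.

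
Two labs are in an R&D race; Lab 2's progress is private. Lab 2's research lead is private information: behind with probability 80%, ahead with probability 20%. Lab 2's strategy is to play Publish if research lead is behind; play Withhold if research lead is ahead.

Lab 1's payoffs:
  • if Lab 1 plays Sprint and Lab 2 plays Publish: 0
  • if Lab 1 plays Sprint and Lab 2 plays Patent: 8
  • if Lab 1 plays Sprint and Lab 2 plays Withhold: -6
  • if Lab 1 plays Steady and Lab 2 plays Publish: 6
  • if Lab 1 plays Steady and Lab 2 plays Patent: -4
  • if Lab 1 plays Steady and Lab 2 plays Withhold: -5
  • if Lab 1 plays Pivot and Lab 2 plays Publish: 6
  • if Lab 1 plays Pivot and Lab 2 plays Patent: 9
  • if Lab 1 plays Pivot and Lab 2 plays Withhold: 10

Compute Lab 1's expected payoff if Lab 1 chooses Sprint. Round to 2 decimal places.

-1.20

E[Sprint] = 0.8·0 + 0.2·(-6) = 0 + (-1.2) = -1.2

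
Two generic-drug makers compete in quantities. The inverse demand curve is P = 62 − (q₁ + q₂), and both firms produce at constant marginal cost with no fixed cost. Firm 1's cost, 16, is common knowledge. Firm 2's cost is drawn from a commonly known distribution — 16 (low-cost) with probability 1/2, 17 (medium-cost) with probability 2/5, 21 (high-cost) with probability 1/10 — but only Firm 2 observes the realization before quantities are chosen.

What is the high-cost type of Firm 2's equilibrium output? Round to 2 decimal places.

12.68

Firm 2 with cost c maximizes (62 − (q₁+q₂) − c)·q₂, giving q₂(c) = (62 − c − q₁)/2.
E[c₂] = 1/2·16 + 2/5·17 + 1/10·21 = 16.9
Firm 1's FOC against E[q₂] yields q₁ = (62 − 2·16 + E[c₂])/3 = (62 − 32 + 16.9)/3 = 15.6333.
q₂(high-cost) = (62 − 21 − 15.6333)/2 = 12.6833.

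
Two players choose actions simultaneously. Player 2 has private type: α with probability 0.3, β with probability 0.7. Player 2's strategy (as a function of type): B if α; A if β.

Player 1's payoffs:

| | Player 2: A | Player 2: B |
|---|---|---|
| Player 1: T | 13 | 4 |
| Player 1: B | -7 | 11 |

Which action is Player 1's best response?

Compute Player 1's expected payoff for each action, taking the expectation over Player 2's type.
E[T] = 0.3·(4) + 0.7·(13) = 10.3
E[B] = 0.3·(11) + 0.7·(-7) = -1.6
Best response: T (10.3 is the largest).

T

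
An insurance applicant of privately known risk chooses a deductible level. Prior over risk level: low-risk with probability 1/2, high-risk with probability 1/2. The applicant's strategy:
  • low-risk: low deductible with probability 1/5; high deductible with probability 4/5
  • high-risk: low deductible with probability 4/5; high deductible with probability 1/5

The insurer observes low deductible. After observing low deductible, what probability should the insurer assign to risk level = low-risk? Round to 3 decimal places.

Apply Bayes' rule using the sender's strategy as the likelihood.
P(low deductible) = (1/2)·(1/5) + (1/2)·(4/5) = 1/2
P(low-risk | low deductible) = ((1/2)·(1/5)) / (1/2) = (1/10) / (1/2) = 1/5

0.200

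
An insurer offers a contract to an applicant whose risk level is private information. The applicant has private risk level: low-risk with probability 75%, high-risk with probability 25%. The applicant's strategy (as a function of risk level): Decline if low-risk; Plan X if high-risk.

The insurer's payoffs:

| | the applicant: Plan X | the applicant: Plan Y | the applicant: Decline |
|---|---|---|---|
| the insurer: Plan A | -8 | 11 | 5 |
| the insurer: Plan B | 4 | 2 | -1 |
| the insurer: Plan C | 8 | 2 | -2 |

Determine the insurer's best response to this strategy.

Compute the insurer's expected payoff for each action, taking the expectation over the applicant's type.
E[Plan A] = 0.75·(5) + 0.25·(-8) = 1.75
E[Plan B] = 0.75·(-1) + 0.25·(4) = 0.25
E[Plan C] = 0.75·(-2) + 0.25·(8) = 0.5
Best response: Plan A (1.75 is the largest).

Plan A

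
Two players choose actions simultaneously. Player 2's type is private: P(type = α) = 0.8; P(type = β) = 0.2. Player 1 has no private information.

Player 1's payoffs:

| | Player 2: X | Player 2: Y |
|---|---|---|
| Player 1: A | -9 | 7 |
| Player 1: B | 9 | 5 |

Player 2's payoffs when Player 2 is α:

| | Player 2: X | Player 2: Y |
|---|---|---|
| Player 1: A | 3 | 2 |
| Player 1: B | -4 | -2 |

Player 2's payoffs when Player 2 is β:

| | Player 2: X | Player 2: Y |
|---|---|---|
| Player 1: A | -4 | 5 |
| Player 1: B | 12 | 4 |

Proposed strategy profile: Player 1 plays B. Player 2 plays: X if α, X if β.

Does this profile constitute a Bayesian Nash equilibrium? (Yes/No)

No

Player 1 plays B: E[B] = 0.8·(9) + 0.2·(9) = 9; E[A] = -9. Best-responding. ✓
Player 2 (type α), facing B: X gives -4, Y gives -2. Proposed X is not best — profitable deviation exists. ✗
Player 2 (type β), facing B: X gives 12, Y gives 4. Proposed X is best. ✓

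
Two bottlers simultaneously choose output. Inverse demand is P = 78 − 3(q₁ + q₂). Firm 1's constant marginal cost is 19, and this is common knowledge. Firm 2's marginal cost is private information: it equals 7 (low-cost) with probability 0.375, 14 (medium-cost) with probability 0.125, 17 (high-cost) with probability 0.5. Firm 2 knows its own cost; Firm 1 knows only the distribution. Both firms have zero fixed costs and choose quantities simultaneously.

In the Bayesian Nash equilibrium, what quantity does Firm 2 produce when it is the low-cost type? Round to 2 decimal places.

Type-c best response for Firm 2: q₂(c) = (78 − c)/6 − q₁/2.
Firm 1 maximizes expected profit; its first-order condition is 78 − 6q₁ − 3E[q₂] − 19 = 0.
Substituting E[q₂] and solving: E[c₂] = 12.875, so q₁ = (78 − 2·19 + 12.875)/9 = 5.875.
q₂(low-cost) = (78 − 7 − 3·5.875)/6 = 8.89583.

8.90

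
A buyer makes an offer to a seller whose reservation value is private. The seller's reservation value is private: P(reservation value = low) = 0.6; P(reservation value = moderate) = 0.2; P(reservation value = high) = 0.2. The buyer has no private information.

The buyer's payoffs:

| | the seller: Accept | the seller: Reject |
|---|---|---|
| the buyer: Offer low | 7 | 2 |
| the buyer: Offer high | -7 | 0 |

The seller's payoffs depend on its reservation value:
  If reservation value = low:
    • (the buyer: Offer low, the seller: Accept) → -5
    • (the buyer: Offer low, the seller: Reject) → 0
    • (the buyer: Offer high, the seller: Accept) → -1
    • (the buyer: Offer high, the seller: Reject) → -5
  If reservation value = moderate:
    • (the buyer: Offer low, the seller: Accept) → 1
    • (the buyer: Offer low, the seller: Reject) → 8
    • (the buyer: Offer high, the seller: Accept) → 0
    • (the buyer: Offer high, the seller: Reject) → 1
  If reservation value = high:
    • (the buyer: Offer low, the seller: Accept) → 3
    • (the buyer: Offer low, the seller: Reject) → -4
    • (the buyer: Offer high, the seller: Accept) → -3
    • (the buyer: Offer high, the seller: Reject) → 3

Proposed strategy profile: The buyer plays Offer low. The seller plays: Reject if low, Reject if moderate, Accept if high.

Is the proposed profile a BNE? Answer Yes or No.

Yes

The buyer plays Offer low: E[Offer low] = 0.6·(2) + 0.2·(2) + 0.2·(7) = 3; E[Offer high] = -1.4. Best-responding. ✓
The seller (reservation value low), facing Offer low: Accept gives -5, Reject gives 0. Proposed Reject is best. ✓
The seller (reservation value moderate), facing Offer low: Accept gives 1, Reject gives 8. Proposed Reject is best. ✓
The seller (reservation value high), facing Offer low: Accept gives 3, Reject gives -4. Proposed Accept is best. ✓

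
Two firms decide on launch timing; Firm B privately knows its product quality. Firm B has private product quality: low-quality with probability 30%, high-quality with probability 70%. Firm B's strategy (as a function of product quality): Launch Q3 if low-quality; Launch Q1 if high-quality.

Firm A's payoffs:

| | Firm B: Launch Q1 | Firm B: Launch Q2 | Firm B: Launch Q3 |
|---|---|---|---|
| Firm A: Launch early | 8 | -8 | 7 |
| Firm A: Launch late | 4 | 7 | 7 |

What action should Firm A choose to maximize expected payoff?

Launch early

E[Launch early] = 0.3·(7) + 0.7·(8) = 7.7
E[Launch late] = 0.3·(7) + 0.7·(4) = 4.9
Best response: Launch early (7.7 is the largest).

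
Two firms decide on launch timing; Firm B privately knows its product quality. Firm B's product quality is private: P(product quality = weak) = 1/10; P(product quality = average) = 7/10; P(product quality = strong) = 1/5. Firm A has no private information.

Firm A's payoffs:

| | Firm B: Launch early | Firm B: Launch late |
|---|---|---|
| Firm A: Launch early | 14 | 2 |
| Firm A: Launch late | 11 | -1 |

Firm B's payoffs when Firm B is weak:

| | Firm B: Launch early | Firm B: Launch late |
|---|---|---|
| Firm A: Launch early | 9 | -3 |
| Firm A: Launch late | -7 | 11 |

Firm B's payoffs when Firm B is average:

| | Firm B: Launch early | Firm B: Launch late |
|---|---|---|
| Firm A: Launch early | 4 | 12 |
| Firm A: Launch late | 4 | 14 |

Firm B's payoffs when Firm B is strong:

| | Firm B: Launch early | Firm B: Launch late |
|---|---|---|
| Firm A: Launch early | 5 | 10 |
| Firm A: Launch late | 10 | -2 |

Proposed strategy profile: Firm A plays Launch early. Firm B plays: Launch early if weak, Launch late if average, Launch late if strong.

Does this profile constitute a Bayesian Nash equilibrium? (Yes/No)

A profile is a BNE iff every type of every player is best-responding given beliefs about the other side.
Firm A plays Launch early: E[Launch early] = 1/10·(14) + 7/10·(2) + 1/5·(2) = 16/5; E[Launch late] = 1/5. Best-responding. ✓
Firm B (product quality weak), facing Launch early: Launch early gives 9, Launch late gives -3. Proposed Launch early is best. ✓
Firm B (product quality average), facing Launch early: Launch early gives 4, Launch late gives 12. Proposed Launch late is best. ✓
Firm B (product quality strong), facing Launch early: Launch early gives 5, Launch late gives 10. Proposed Launch late is best. ✓

Yes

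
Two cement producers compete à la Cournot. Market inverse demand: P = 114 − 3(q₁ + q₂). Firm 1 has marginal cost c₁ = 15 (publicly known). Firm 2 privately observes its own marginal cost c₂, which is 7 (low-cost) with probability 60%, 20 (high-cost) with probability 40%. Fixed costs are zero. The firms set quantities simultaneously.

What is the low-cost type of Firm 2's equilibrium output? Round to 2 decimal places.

Each type of Firm 2 best-responds to q₁; Firm 1 best-responds to the expected q₂ over Firm 2's types.
Firm 2 with cost c maximizes (114 − 3(q₁+q₂) − c)·q₂, giving q₂(c) = (114 − c − 3q₁)/6.
E[c₂] = 0.6·7 + 0.4·20 = 12.2
Firm 1's FOC against E[q₂] yields q₁ = (114 − 2·15 + E[c₂])/9 = (114 − 30 + 12.2)/9 = 10.6889.
q₂(low-cost) = (114 − 7 − 3·10.6889)/6 = 12.4889.

12.49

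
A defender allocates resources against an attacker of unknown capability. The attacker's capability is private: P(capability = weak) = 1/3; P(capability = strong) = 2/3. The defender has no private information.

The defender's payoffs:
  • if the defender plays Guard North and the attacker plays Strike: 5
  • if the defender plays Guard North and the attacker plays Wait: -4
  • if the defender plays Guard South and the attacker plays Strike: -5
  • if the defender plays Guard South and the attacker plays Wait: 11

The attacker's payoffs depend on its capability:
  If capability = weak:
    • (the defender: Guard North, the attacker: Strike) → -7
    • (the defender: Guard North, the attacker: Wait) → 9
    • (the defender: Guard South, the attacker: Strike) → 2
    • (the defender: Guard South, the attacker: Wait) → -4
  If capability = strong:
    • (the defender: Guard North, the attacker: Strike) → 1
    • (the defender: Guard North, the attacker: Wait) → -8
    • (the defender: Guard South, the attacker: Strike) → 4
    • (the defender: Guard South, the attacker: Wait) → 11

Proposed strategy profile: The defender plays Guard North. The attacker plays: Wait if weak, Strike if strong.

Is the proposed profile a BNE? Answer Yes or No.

Yes

The defender plays Guard North: E[Guard North] = 1/3·(-4) + 2/3·(5) = 2; E[Guard South] = 1/3. Best-responding. ✓
The attacker (capability weak), facing Guard North: Strike gives -7, Wait gives 9. Proposed Wait is best. ✓
The attacker (capability strong), facing Guard North: Strike gives 1, Wait gives -8. Proposed Strike is best. ✓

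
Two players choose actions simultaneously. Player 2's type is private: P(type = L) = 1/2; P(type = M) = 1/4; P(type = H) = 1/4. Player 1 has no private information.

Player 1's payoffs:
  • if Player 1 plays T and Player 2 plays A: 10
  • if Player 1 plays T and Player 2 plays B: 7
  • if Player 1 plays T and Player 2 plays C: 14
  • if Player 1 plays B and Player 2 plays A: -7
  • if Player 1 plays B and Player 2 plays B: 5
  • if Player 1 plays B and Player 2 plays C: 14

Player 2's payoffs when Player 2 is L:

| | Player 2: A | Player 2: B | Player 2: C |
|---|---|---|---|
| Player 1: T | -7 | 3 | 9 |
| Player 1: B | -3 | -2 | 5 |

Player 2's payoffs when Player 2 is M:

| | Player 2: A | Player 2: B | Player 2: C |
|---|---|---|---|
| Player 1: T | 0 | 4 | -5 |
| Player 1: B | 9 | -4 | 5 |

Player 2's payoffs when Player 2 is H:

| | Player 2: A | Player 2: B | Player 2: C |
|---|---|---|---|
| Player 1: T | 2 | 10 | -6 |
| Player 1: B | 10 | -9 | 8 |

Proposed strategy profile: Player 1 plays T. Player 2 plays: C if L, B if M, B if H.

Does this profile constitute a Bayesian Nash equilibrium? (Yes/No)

Yes

A profile is a BNE iff every type of every player is best-responding given beliefs about the other side.
Player 1 plays T: E[T] = 1/2·(14) + 1/4·(7) + 1/4·(7) = 21/2; E[B] = 19/2. Best-responding. ✓
Player 2 (type L), facing T: A gives -7, B gives 3, C gives 9. Proposed C is best. ✓
Player 2 (type M), facing T: A gives 0, B gives 4, C gives -5. Proposed B is best. ✓
Player 2 (type H), facing T: A gives 2, B gives 10, C gives -6. Proposed B is best. ✓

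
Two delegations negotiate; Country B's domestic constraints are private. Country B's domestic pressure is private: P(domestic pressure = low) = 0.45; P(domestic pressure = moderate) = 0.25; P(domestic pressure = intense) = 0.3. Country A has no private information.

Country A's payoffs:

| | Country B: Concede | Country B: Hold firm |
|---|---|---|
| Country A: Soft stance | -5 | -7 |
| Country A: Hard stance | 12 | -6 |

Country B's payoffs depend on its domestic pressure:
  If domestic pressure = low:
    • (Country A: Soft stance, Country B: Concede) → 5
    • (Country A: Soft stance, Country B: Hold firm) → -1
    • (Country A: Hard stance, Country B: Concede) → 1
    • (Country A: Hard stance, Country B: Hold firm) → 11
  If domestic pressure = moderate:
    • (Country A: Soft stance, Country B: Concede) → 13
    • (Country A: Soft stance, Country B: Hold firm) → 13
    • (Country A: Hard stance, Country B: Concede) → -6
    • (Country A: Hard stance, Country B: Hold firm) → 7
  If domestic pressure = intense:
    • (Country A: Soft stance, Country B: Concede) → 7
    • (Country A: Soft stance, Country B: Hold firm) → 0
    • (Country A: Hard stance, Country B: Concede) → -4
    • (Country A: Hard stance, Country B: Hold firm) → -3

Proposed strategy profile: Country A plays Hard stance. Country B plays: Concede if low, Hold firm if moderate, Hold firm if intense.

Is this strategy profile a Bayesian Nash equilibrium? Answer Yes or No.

No

Country A plays Hard stance: E[Hard stance] = 0.45·(12) + 0.25·(-6) + 0.3·(-6) = 2.1; E[Soft stance] = -6.1. Best-responding. ✓
Country B (domestic pressure low), facing Hard stance: Concede gives 1, Hold firm gives 11. Proposed Concede is not best — profitable deviation exists. ✗
Country B (domestic pressure moderate), facing Hard stance: Concede gives -6, Hold firm gives 7. Proposed Hold firm is best. ✓
Country B (domestic pressure intense), facing Hard stance: Concede gives -4, Hold firm gives -3. Proposed Hold firm is best. ✓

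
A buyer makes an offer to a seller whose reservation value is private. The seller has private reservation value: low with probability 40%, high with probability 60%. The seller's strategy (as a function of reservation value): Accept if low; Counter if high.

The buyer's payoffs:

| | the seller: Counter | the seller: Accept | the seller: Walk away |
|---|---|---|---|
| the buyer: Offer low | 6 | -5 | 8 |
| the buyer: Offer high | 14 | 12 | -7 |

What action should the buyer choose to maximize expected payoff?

Compute the buyer's expected payoff for each action, taking the expectation over the seller's type.
E[Offer low] = 0.4·(-5) + 0.6·(6) = 1.6
E[Offer high] = 0.4·(12) + 0.6·(14) = 13.2
Best response: Offer high (13.2 is the largest).

Offer high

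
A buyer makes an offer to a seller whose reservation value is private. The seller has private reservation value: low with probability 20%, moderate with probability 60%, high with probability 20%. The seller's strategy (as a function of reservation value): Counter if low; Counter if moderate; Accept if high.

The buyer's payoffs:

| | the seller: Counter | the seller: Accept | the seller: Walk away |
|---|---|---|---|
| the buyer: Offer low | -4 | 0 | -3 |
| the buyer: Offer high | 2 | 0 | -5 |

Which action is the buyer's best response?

Compute the buyer's expected payoff for each action, taking the expectation over the seller's type.
E[Offer low] = 0.2·(-4) + 0.6·(-4) + 0.2·(0) = -3.2
E[Offer high] = 0.2·(2) + 0.6·(2) + 0.2·(0) = 1.6
Best response: Offer high (1.6 is the largest).

Offer high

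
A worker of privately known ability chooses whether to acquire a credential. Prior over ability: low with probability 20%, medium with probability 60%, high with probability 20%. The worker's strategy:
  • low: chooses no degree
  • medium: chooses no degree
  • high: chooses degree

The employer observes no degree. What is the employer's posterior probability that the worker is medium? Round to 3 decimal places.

0.750

P(no degree) = 0.2·1 + 0.6·1 + 0.2·0 = 0.8
P(medium | no degree) = (0.6·1) / 0.8 = 0.6 / 0.8 = 0.75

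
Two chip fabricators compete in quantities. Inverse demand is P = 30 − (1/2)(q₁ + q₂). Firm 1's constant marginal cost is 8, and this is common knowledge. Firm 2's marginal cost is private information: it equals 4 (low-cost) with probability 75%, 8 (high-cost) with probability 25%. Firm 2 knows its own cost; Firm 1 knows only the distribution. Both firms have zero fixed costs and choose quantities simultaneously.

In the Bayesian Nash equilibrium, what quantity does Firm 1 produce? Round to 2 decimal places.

12.67

Firm 2 with cost c maximizes (30 − (1/2)(q₁+q₂) − c)·q₂, giving q₂(c) = (30 − c − (1/2)q₁).
E[c₂] = 0.75·4 + 0.25·8 = 5
Firm 1's FOC against E[q₂] yields q₁ = (30 − 2·8 + E[c₂])/(3/2) = (30 − 16 + 5)/(3/2) = 12.6667.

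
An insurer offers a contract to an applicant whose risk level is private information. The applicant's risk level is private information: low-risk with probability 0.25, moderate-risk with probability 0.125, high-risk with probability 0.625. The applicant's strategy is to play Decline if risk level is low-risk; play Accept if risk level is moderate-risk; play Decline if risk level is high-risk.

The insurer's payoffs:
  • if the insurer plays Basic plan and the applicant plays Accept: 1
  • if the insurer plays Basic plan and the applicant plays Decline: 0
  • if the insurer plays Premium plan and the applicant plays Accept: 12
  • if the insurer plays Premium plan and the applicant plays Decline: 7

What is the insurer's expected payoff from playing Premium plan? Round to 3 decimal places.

Take the expectation over the applicant's risk level, weighting each type's action by its prior probability.
E[Premium plan] = 0.25·7 + 0.125·12 + 0.625·7 = 1.75 + 1.5 + 4.375 = 7.625

7.625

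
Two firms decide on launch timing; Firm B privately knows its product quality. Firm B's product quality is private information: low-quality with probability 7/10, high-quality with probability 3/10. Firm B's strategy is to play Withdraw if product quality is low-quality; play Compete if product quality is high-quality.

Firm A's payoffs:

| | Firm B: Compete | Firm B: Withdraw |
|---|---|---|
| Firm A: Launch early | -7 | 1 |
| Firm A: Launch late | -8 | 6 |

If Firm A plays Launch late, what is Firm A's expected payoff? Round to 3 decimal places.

1.800

E[Launch late] = 7/10·6 + 3/10·(-8) = 21/5 + (-12/5) = 9/5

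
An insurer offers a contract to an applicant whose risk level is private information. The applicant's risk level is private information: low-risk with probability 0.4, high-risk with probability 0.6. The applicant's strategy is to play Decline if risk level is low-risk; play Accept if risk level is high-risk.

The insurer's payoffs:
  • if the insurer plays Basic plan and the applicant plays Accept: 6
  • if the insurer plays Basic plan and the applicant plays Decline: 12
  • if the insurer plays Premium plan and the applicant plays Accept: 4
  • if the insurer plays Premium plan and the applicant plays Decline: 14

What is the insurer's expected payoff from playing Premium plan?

E[Premium plan] = 0.4·14 + 0.6·4 = 5.6 + 2.4 = 8

8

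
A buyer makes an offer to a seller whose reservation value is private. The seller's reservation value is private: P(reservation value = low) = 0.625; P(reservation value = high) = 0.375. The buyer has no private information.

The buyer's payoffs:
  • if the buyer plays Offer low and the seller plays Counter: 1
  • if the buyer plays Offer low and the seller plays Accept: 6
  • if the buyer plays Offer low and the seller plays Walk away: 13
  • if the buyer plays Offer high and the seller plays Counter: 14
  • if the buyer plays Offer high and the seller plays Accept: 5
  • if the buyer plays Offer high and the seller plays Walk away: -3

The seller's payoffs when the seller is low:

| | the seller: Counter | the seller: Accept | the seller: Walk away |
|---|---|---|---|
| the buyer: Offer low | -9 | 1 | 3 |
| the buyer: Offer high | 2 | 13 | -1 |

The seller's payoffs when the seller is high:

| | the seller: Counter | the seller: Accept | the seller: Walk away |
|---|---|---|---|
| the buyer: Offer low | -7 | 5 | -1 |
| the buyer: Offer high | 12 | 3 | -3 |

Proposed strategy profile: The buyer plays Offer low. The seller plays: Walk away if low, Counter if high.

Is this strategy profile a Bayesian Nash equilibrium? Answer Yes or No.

No

The buyer plays Offer low: E[Offer low] = 0.625·(13) + 0.375·(1) = 8.5; E[Offer high] = 3.375. Best-responding. ✓
The seller (reservation value low), facing Offer low: Counter gives -9, Accept gives 1, Walk away gives 3. Proposed Walk away is best. ✓
The seller (reservation value high), facing Offer low: Counter gives -7, Accept gives 5, Walk away gives -1. Proposed Counter is not best — profitable deviation exists. ✗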